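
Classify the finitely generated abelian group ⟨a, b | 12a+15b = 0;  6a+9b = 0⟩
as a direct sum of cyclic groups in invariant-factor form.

Answer: M ≅ ℤ/3 ⊕ ℤ/6

Derivation:
rank_ℚ(R)=2; free=2−2=0
SNF(R) diag = [3, 6] → torsion [3, 6]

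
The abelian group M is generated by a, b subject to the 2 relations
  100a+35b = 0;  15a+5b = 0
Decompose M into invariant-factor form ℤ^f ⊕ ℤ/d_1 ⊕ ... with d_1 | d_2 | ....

rank_ℚ(R)=2; free=2−2=0
SNF(R) diag = [5, 5] → torsion [5, 5]

Answer: M ≅ ℤ/5 ⊕ ℤ/5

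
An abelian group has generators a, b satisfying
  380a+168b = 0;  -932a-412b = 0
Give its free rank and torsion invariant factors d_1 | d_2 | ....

rank_ℚ(R)=2; free=2−2=0
SNF(R) diag = [4, 4] → torsion [4, 4]

Answer: M ≅ ℤ/4 ⊕ ℤ/4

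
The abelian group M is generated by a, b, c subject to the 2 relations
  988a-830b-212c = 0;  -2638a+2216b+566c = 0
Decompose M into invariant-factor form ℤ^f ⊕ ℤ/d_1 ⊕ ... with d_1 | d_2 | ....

rank_ℚ(R)=2; free=3−2=1
SNF(R) diag = [2, 6] → torsion [2, 6]

Answer: M ≅ ℤ^1 ⊕ ℤ/2 ⊕ ℤ/6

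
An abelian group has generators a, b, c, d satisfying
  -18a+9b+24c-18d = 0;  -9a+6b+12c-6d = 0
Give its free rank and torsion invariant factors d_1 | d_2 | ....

rank_ℚ(R)=2; free=4−2=2
SNF(R) diag = [3, 3] → torsion [3, 3]

Answer: M ≅ ℤ^2 ⊕ ℤ/3 ⊕ ℤ/3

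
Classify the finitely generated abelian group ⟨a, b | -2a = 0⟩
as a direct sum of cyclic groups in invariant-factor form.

rank_ℚ(R)=1; free=2−1=1
SNF(R) diag = [2] → torsion [2]

Answer: M ≅ ℤ^1 ⊕ ℤ/2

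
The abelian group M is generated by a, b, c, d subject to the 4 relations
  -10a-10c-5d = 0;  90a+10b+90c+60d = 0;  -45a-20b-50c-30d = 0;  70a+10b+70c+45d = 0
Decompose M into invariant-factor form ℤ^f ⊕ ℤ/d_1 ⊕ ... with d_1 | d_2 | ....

rank_ℚ(R)=4; free=4−4=0
SNF(R) diag = [5, 5, 10, 10] → torsion [5, 5, 10, 10]

Answer: M ≅ ℤ/5 ⊕ ℤ/5 ⊕ ℤ/10 ⊕ ℤ/10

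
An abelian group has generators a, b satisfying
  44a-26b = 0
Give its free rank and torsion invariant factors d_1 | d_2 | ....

rank_ℚ(R)=1; free=2−1=1
SNF(R) diag = [2] → torsion [2]

Answer: M ≅ ℤ^1 ⊕ ℤ/2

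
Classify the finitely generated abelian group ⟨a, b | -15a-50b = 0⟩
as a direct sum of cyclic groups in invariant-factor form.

Answer: M ≅ ℤ^1 ⊕ ℤ/5

Derivation:
rank_ℚ(R)=1; free=2−1=1
SNF(R) diag = [5] → torsion [5]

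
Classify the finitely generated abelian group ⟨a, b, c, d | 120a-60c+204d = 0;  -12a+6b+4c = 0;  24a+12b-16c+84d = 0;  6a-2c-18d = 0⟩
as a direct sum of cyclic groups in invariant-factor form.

rank_ℚ(R)=4; free=4−4=0
SNF(R) diag = [2, 6, 12, 12] → torsion [2, 6, 12, 12]

Answer: M ≅ ℤ/2 ⊕ ℤ/6 ⊕ ℤ/12 ⊕ ℤ/12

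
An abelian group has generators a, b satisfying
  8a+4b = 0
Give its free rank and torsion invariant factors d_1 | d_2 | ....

Answer: M ≅ ℤ^1 ⊕ ℤ/4

Derivation:
rank_ℚ(R)=1; free=2−1=1
SNF(R) diag = [4] → torsion [4]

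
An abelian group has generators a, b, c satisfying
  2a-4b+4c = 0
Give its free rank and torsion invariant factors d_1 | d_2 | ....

Answer: M ≅ ℤ^2 ⊕ ℤ/2

Derivation:
rank_ℚ(R)=1; free=3−1=2
SNF(R) diag = [2] → torsion [2]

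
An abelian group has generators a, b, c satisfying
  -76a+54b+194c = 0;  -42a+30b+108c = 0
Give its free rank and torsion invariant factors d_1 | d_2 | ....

rank_ℚ(R)=2; free=3−2=1
SNF(R) diag = [2, 6] → torsion [2, 6]

Answer: M ≅ ℤ^1 ⊕ ℤ/2 ⊕ ℤ/6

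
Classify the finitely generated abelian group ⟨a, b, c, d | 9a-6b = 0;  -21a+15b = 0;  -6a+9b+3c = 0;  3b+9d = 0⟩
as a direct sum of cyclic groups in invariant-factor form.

rank_ℚ(R)=4; free=4−4=0
SNF(R) diag = [3, 3, 3, 9] → torsion [3, 3, 3, 9]

Answer: M ≅ ℤ/3 ⊕ ℤ/3 ⊕ ℤ/3 ⊕ ℤ/9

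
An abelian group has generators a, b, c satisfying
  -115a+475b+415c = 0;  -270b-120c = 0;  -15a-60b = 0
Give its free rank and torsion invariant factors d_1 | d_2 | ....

rank_ℚ(R)=3; free=3−3=0
SNF(R) diag = [5, 15, 30] → torsion [5, 15, 30]

Answer: M ≅ ℤ/5 ⊕ ℤ/15 ⊕ ℤ/30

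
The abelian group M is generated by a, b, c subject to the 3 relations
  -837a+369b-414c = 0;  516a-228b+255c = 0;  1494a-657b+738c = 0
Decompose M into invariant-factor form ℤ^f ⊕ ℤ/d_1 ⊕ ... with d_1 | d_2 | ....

rank_ℚ(R)=3; free=3−3=0
SNF(R) diag = [3, 9, 27] → torsion [3, 9, 27]

Answer: M ≅ ℤ/3 ⊕ ℤ/9 ⊕ ℤ/27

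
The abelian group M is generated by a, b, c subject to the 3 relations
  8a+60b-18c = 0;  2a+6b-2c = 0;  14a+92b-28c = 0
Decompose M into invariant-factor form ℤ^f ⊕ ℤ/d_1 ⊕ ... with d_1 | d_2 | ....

Answer: M ≅ ℤ/2 ⊕ ℤ/2 ⊕ ℤ/2

Derivation:
rank_ℚ(R)=3; free=3−3=0
SNF(R) diag = [2, 2, 2] → torsion [2, 2, 2]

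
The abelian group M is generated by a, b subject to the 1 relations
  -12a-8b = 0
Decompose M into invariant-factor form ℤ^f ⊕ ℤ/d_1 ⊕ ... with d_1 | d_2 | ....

rank_ℚ(R)=1; free=2−1=1
SNF(R) diag = [4] → torsion [4]

Answer: M ≅ ℤ^1 ⊕ ℤ/4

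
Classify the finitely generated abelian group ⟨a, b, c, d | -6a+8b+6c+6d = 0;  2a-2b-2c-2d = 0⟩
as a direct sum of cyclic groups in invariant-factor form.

Answer: M ≅ ℤ^2 ⊕ ℤ/2 ⊕ ℤ/2

Derivation:
rank_ℚ(R)=2; free=4−2=2
SNF(R) diag = [2, 2] → torsion [2, 2]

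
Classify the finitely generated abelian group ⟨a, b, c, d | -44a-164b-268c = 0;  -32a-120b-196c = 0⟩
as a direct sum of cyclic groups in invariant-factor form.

rank_ℚ(R)=2; free=4−2=2
SNF(R) diag = [4, 4] → torsion [4, 4]

Answer: M ≅ ℤ^2 ⊕ ℤ/4 ⊕ ℤ/4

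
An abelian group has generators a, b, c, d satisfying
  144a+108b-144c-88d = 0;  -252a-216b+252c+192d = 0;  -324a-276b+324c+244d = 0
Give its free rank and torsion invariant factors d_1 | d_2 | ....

Answer: M ≅ ℤ^1 ⊕ ℤ/4 ⊕ ℤ/12 ⊕ ℤ/36

Derivation:
rank_ℚ(R)=3; free=4−3=1
SNF(R) diag = [4, 12, 36] → torsion [4, 12, 36]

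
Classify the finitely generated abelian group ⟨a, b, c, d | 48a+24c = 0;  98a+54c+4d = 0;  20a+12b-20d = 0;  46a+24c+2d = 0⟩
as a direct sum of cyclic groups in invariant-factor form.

Answer: M ≅ ℤ/2 ⊕ ℤ/6 ⊕ ℤ/12 ⊕ ℤ/24

Derivation:
rank_ℚ(R)=4; free=4−4=0
SNF(R) diag = [2, 6, 12, 24] → torsion [2, 6, 12, 24]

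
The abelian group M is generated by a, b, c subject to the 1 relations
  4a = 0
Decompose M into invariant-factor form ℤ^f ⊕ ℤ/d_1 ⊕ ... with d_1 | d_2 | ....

rank_ℚ(R)=1; free=3−1=2
SNF(R) diag = [4] → torsion [4]

Answer: M ≅ ℤ^2 ⊕ ℤ/4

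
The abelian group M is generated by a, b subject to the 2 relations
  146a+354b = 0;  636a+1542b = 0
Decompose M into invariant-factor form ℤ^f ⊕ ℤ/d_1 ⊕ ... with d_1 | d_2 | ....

rank_ℚ(R)=2; free=2−2=0
SNF(R) diag = [2, 6] → torsion [2, 6]

Answer: M ≅ ℤ/2 ⊕ ℤ/6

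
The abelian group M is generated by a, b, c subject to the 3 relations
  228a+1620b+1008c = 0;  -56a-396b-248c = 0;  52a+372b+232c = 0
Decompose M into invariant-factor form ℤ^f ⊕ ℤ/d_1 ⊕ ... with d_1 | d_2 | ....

Answer: M ≅ ℤ/4 ⊕ ℤ/12 ⊕ ℤ/24

Derivation:
rank_ℚ(R)=3; free=3−3=0
SNF(R) diag = [4, 12, 24] → torsion [4, 12, 24]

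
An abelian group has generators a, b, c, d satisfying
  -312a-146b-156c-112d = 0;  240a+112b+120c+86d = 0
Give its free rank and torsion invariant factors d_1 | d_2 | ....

rank_ℚ(R)=2; free=4−2=2
SNF(R) diag = [2, 6] → torsion [2, 6]

Answer: M ≅ ℤ^2 ⊕ ℤ/2 ⊕ ℤ/6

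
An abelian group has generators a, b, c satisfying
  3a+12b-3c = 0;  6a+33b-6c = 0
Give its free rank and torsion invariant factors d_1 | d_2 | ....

Answer: M ≅ ℤ^1 ⊕ ℤ/3 ⊕ ℤ/9

Derivation:
rank_ℚ(R)=2; free=3−2=1
SNF(R) diag = [3, 9] → torsion [3, 9]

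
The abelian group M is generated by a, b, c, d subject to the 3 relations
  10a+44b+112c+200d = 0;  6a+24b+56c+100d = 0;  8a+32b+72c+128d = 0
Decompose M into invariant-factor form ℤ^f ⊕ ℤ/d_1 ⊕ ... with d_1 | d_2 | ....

rank_ℚ(R)=3; free=4−3=1
SNF(R) diag = [2, 4, 8] → torsion [2, 4, 8]

Answer: M ≅ ℤ^1 ⊕ ℤ/2 ⊕ ℤ/4 ⊕ ℤ/8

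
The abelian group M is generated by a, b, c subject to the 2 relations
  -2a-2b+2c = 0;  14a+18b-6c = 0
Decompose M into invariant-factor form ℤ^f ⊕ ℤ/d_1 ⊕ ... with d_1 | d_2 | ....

Answer: M ≅ ℤ^1 ⊕ ℤ/2 ⊕ ℤ/4

Derivation:
rank_ℚ(R)=2; free=3−2=1
SNF(R) diag = [2, 4] → torsion [2, 4]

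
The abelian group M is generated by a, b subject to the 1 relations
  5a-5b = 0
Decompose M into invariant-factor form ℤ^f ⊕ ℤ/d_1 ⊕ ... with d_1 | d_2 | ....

Answer: M ≅ ℤ^1 ⊕ ℤ/5

Derivation:
rank_ℚ(R)=1; free=2−1=1
SNF(R) diag = [5] → torsion [5]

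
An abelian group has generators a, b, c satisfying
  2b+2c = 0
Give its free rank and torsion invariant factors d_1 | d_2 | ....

rank_ℚ(R)=1; free=3−1=2
SNF(R) diag = [2] → torsion [2]

Answer: M ≅ ℤ^2 ⊕ ℤ/2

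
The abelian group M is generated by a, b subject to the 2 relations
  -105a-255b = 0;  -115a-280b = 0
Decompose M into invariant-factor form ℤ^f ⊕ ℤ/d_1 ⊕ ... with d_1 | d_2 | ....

rank_ℚ(R)=2; free=2−2=0
SNF(R) diag = [5, 15] → torsion [5, 15]

Answer: M ≅ ℤ/5 ⊕ ℤ/15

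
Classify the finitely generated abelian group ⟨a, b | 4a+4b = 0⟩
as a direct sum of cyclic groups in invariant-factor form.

Answer: M ≅ ℤ^1 ⊕ ℤ/4

Derivation:
rank_ℚ(R)=1; free=2−1=1
SNF(R) diag = [4] → torsion [4]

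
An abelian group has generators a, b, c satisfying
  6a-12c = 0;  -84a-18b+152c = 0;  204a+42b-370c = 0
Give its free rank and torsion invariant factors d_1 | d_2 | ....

rank_ℚ(R)=3; free=3−3=0
SNF(R) diag = [2, 6, 6] → torsion [2, 6, 6]

Answer: M ≅ ℤ/2 ⊕ ℤ/6 ⊕ ℤ/6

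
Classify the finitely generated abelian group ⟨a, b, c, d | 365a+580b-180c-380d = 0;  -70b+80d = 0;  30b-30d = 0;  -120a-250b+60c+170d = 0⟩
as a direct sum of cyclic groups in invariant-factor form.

rank_ℚ(R)=4; free=4−4=0
SNF(R) diag = [5, 10, 30, 60] → torsion [5, 10, 30, 60]

Answer: M ≅ ℤ/5 ⊕ ℤ/10 ⊕ ℤ/30 ⊕ ℤ/60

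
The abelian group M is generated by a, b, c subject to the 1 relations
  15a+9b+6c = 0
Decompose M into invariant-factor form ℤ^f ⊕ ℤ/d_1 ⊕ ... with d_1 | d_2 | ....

Answer: M ≅ ℤ^2 ⊕ ℤ/3

Derivation:
rank_ℚ(R)=1; free=3−1=2
SNF(R) diag = [3] → torsion [3]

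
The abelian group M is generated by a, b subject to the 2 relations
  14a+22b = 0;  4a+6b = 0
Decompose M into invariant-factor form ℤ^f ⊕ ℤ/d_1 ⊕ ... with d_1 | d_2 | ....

Answer: M ≅ ℤ/2 ⊕ ℤ/2

Derivation:
rank_ℚ(R)=2; free=2−2=0
SNF(R) diag = [2, 2] → torsion [2, 2]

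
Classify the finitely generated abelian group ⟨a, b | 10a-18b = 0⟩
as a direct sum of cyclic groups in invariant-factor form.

Answer: M ≅ ℤ^1 ⊕ ℤ/2

Derivation:
rank_ℚ(R)=1; free=2−1=1
SNF(R) diag = [2] → torsion [2]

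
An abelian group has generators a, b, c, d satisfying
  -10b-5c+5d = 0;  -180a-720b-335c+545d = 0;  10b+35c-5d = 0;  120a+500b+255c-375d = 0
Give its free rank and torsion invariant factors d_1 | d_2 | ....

rank_ℚ(R)=4; free=4−4=0
SNF(R) diag = [5, 10, 30, 60] → torsion [5, 10, 30, 60]

Answer: M ≅ ℤ/5 ⊕ ℤ/10 ⊕ ℤ/30 ⊕ ℤ/60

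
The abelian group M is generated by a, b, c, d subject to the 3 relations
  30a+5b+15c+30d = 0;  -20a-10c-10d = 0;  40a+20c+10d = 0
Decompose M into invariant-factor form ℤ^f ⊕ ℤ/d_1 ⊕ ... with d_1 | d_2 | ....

Answer: M ≅ ℤ^1 ⊕ ℤ/5 ⊕ ℤ/10 ⊕ ℤ/10

Derivation:
rank_ℚ(R)=3; free=4−3=1
SNF(R) diag = [5, 10, 10] → torsion [5, 10, 10]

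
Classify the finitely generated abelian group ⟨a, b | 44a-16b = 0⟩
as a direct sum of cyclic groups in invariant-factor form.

Answer: M ≅ ℤ^1 ⊕ ℤ/4

Derivation:
rank_ℚ(R)=1; free=2−1=1
SNF(R) diag = [4] → torsion [4]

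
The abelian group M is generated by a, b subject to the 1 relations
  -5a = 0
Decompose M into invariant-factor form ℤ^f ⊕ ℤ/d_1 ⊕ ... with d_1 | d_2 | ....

Answer: M ≅ ℤ^1 ⊕ ℤ/5

Derivation:
rank_ℚ(R)=1; free=2−1=1
SNF(R) diag = [5] → torsion [5]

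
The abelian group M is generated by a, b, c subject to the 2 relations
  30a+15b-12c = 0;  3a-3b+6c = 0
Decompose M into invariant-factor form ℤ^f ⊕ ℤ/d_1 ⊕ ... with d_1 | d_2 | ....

Answer: M ≅ ℤ^1 ⊕ ℤ/3 ⊕ ℤ/9

Derivation:
rank_ℚ(R)=2; free=3−2=1
SNF(R) diag = [3, 9] → torsion [3, 9]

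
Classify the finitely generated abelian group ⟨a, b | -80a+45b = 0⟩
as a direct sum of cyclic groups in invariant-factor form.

Answer: M ≅ ℤ^1 ⊕ ℤ/5

Derivation:
rank_ℚ(R)=1; free=2−1=1
SNF(R) diag = [5] → torsion [5]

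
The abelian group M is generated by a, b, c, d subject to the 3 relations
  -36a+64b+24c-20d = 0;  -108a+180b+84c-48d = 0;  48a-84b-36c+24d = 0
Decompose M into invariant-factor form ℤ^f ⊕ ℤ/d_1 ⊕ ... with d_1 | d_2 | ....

rank_ℚ(R)=3; free=4−3=1
SNF(R) diag = [4, 12, 12] → torsion [4, 12, 12]

Answer: M ≅ ℤ^1 ⊕ ℤ/4 ⊕ ℤ/12 ⊕ ℤ/12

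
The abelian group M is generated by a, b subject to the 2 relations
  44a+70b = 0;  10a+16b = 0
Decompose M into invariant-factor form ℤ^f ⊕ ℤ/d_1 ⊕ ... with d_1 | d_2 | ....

rank_ℚ(R)=2; free=2−2=0
SNF(R) diag = [2, 2] → torsion [2, 2]

Answer: M ≅ ℤ/2 ⊕ ℤ/2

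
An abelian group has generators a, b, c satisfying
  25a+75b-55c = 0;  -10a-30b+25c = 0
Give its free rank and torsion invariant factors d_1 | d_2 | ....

rank_ℚ(R)=2; free=3−2=1
SNF(R) diag = [5, 15] → torsion [5, 15]

Answer: M ≅ ℤ^1 ⊕ ℤ/5 ⊕ ℤ/15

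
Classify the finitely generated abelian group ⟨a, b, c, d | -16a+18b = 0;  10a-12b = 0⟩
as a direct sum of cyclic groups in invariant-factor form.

rank_ℚ(R)=2; free=4−2=2
SNF(R) diag = [2, 6] → torsion [2, 6]

Answer: M ≅ ℤ^2 ⊕ ℤ/2 ⊕ ℤ/6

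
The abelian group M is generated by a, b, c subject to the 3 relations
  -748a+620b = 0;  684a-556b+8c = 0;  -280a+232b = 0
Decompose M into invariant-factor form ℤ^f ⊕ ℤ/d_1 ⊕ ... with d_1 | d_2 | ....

rank_ℚ(R)=3; free=3−3=0
SNF(R) diag = [4, 8, 16] → torsion [4, 8, 16]

Answer: M ≅ ℤ/4 ⊕ ℤ/8 ⊕ ℤ/16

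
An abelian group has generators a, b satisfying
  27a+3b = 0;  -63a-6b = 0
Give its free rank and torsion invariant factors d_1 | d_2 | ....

Answer: M ≅ ℤ/3 ⊕ ℤ/9

Derivation:
rank_ℚ(R)=2; free=2−2=0
SNF(R) diag = [3, 9] → torsion [3, 9]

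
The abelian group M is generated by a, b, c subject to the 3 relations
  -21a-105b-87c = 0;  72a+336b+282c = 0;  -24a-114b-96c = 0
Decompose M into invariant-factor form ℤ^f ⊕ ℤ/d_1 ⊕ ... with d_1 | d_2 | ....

Answer: M ≅ ℤ/3 ⊕ ℤ/6 ⊕ ℤ/18

Derivation:
rank_ℚ(R)=3; free=3−3=0
SNF(R) diag = [3, 6, 18] → torsion [3, 6, 18]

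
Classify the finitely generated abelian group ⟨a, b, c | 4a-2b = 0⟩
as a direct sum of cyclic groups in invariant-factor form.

Answer: M ≅ ℤ^2 ⊕ ℤ/2

Derivation:
rank_ℚ(R)=1; free=3−1=2
SNF(R) diag = [2] → torsion [2]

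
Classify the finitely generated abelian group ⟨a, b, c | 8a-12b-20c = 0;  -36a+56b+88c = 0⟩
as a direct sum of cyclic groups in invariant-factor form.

Answer: M ≅ ℤ^1 ⊕ ℤ/4 ⊕ ℤ/4

Derivation:
rank_ℚ(R)=2; free=3−2=1
SNF(R) diag = [4, 4] → torsion [4, 4]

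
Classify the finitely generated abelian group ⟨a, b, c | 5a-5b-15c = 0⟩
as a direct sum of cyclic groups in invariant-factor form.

rank_ℚ(R)=1; free=3−1=2
SNF(R) diag = [5] → torsion [5]

Answer: M ≅ ℤ^2 ⊕ ℤ/5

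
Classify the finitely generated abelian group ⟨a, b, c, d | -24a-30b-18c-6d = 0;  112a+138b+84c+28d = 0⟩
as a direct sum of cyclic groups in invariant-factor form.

rank_ℚ(R)=2; free=4−2=2
SNF(R) diag = [2, 6] → torsion [2, 6]

Answer: M ≅ ℤ^2 ⊕ ℤ/2 ⊕ ℤ/6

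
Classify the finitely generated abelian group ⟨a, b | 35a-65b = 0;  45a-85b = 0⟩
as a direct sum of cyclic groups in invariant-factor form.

Answer: M ≅ ℤ/5 ⊕ ℤ/10

Derivation:
rank_ℚ(R)=2; free=2−2=0
SNF(R) diag = [5, 10] → torsion [5, 10]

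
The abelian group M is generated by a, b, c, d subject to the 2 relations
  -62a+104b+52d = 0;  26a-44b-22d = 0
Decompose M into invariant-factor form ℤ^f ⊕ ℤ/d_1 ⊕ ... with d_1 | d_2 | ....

Answer: M ≅ ℤ^2 ⊕ ℤ/2 ⊕ ℤ/6

Derivation:
rank_ℚ(R)=2; free=4−2=2
SNF(R) diag = [2, 6] → torsion [2, 6]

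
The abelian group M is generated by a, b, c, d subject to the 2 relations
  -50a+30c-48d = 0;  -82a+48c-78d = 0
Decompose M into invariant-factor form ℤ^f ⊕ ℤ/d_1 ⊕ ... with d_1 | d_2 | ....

Answer: M ≅ ℤ^2 ⊕ ℤ/2 ⊕ ℤ/6

Derivation:
rank_ℚ(R)=2; free=4−2=2
SNF(R) diag = [2, 6] → torsion [2, 6]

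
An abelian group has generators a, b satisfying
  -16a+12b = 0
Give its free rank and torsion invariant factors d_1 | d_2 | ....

rank_ℚ(R)=1; free=2−1=1
SNF(R) diag = [4] → torsion [4]

Answer: M ≅ ℤ^1 ⊕ ℤ/4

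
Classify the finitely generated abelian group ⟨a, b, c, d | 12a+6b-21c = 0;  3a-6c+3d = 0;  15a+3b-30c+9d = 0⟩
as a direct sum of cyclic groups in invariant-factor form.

rank_ℚ(R)=3; free=4−3=1
SNF(R) diag = [3, 3, 3] → torsion [3, 3, 3]

Answer: M ≅ ℤ^1 ⊕ ℤ/3 ⊕ ℤ/3 ⊕ ℤ/3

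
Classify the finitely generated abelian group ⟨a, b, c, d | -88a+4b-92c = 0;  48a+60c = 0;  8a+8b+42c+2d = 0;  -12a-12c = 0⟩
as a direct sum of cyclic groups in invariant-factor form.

rank_ℚ(R)=4; free=4−4=0
SNF(R) diag = [2, 4, 12, 12] → torsion [2, 4, 12, 12]

Answer: M ≅ ℤ/2 ⊕ ℤ/4 ⊕ ℤ/12 ⊕ ℤ/12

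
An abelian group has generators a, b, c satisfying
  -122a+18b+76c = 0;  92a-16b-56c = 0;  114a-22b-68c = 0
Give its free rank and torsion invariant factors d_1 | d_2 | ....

Answer: M ≅ ℤ/2 ⊕ ℤ/4 ⊕ ℤ/8

Derivation:
rank_ℚ(R)=3; free=3−3=0
SNF(R) diag = [2, 4, 8] → torsion [2, 4, 8]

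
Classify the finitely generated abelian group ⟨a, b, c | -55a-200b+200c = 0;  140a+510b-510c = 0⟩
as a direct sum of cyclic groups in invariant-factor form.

rank_ℚ(R)=2; free=3−2=1
SNF(R) diag = [5, 10] → torsion [5, 10]

Answer: M ≅ ℤ^1 ⊕ ℤ/5 ⊕ ℤ/10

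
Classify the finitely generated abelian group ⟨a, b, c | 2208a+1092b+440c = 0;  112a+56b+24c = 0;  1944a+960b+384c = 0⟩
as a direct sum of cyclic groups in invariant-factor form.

Answer: M ≅ ℤ/4 ⊕ ℤ/8 ⊕ ℤ/24

Derivation:
rank_ℚ(R)=3; free=3−3=0
SNF(R) diag = [4, 8, 24] → torsion [4, 8, 24]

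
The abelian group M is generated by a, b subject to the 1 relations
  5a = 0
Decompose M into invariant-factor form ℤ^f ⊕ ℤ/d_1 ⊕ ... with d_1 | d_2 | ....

rank_ℚ(R)=1; free=2−1=1
SNF(R) diag = [5] → torsion [5]

Answer: M ≅ ℤ^1 ⊕ ℤ/5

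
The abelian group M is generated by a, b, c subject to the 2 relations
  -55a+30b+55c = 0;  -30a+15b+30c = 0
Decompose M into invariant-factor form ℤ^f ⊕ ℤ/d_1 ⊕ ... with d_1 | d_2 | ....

rank_ℚ(R)=2; free=3−2=1
SNF(R) diag = [5, 15] → torsion [5, 15]

Answer: M ≅ ℤ^1 ⊕ ℤ/5 ⊕ ℤ/15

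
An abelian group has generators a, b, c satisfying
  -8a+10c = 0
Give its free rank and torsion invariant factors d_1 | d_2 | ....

Answer: M ≅ ℤ^2 ⊕ ℤ/2

Derivation:
rank_ℚ(R)=1; free=3−1=2
SNF(R) diag = [2] → torsion [2]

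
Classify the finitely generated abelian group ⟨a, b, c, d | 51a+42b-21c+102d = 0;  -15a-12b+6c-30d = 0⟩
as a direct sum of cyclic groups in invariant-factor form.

rank_ℚ(R)=2; free=4−2=2
SNF(R) diag = [3, 3] → torsion [3, 3]

Answer: M ≅ ℤ^2 ⊕ ℤ/3 ⊕ ℤ/3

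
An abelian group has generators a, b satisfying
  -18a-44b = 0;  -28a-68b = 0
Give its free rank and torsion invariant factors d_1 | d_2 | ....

rank_ℚ(R)=2; free=2−2=0
SNF(R) diag = [2, 4] → torsion [2, 4]

Answer: M ≅ ℤ/2 ⊕ ℤ/4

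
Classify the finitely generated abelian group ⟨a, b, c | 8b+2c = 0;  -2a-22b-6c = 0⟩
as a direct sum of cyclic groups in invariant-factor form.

Answer: M ≅ ℤ^1 ⊕ ℤ/2 ⊕ ℤ/2

Derivation:
rank_ℚ(R)=2; free=3−2=1
SNF(R) diag = [2, 2] → torsion [2, 2]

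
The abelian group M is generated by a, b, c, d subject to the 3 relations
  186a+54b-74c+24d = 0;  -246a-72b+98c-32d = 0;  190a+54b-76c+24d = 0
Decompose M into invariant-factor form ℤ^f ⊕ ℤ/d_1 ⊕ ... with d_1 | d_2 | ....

Answer: M ≅ ℤ^1 ⊕ ℤ/2 ⊕ ℤ/2 ⊕ ℤ/2

Derivation:
rank_ℚ(R)=3; free=4−3=1
SNF(R) diag = [2, 2, 2] → torsion [2, 2, 2]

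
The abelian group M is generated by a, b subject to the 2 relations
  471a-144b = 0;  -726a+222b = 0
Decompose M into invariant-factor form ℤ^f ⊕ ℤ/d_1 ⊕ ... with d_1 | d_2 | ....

rank_ℚ(R)=2; free=2−2=0
SNF(R) diag = [3, 6] → torsion [3, 6]

Answer: M ≅ ℤ/3 ⊕ ℤ/6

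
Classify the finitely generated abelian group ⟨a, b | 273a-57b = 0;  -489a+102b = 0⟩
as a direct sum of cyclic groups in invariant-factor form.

rank_ℚ(R)=2; free=2−2=0
SNF(R) diag = [3, 9] → torsion [3, 9]

Answer: M ≅ ℤ/3 ⊕ ℤ/9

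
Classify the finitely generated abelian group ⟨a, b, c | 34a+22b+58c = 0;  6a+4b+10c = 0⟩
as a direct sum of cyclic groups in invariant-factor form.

rank_ℚ(R)=2; free=3−2=1
SNF(R) diag = [2, 2] → torsion [2, 2]

Answer: M ≅ ℤ^1 ⊕ ℤ/2 ⊕ ℤ/2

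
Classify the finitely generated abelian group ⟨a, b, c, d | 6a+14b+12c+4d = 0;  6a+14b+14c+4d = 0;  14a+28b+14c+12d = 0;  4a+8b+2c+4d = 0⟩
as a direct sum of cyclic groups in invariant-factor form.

Answer: M ≅ ℤ/2 ⊕ ℤ/2 ⊕ ℤ/2 ⊕ ℤ/4

Derivation:
rank_ℚ(R)=4; free=4−4=0
SNF(R) diag = [2, 2, 2, 4] → torsion [2, 2, 2, 4]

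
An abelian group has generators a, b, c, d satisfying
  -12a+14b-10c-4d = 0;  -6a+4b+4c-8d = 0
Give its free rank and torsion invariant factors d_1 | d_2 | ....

Answer: M ≅ ℤ^2 ⊕ ℤ/2 ⊕ ℤ/6

Derivation:
rank_ℚ(R)=2; free=4−2=2
SNF(R) diag = [2, 6] → torsion [2, 6]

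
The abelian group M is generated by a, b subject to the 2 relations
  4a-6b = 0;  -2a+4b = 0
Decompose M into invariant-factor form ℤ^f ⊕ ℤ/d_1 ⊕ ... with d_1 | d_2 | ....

Answer: M ≅ ℤ/2 ⊕ ℤ/2

Derivation:
rank_ℚ(R)=2; free=2−2=0
SNF(R) diag = [2, 2] → torsion [2, 2]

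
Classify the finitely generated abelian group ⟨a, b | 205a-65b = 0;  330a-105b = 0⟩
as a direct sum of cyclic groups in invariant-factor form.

Answer: M ≅ ℤ/5 ⊕ ℤ/15

Derivation:
rank_ℚ(R)=2; free=2−2=0
SNF(R) diag = [5, 15] → torsion [5, 15]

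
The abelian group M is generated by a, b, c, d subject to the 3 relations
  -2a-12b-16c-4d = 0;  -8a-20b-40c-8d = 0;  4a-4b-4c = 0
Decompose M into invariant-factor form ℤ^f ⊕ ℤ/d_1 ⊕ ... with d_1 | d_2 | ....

rank_ℚ(R)=3; free=4−3=1
SNF(R) diag = [2, 4, 12] → torsion [2, 4, 12]

Answer: M ≅ ℤ^1 ⊕ ℤ/2 ⊕ ℤ/4 ⊕ ℤ/12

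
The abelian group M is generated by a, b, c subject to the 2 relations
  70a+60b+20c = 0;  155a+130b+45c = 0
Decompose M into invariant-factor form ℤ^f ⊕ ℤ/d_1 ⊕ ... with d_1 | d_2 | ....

rank_ℚ(R)=2; free=3−2=1
SNF(R) diag = [5, 10] → torsion [5, 10]

Answer: M ≅ ℤ^1 ⊕ ℤ/5 ⊕ ℤ/10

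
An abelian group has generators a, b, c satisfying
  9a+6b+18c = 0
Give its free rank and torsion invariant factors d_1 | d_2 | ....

Answer: M ≅ ℤ^2 ⊕ ℤ/3

Derivation:
rank_ℚ(R)=1; free=3−1=2
SNF(R) diag = [3] → torsion [3]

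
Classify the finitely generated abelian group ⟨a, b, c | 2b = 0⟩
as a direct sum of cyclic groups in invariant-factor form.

rank_ℚ(R)=1; free=3−1=2
SNF(R) diag = [2] → torsion [2]

Answer: M ≅ ℤ^2 ⊕ ℤ/2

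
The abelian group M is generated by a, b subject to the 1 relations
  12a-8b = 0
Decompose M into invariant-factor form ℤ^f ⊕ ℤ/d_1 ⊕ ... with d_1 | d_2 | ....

Answer: M ≅ ℤ^1 ⊕ ℤ/4

Derivation:
rank_ℚ(R)=1; free=2−1=1
SNF(R) diag = [4] → torsion [4]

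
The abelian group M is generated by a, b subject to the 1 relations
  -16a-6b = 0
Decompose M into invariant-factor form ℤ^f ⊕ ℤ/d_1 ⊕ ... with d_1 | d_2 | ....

Answer: M ≅ ℤ^1 ⊕ ℤ/2

Derivation:
rank_ℚ(R)=1; free=2−1=1
SNF(R) diag = [2] → torsion [2]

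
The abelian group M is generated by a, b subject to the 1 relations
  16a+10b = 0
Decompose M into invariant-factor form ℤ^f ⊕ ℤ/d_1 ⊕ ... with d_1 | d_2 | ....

Answer: M ≅ ℤ^1 ⊕ ℤ/2

Derivation:
rank_ℚ(R)=1; free=2−1=1
SNF(R) diag = [2] → torsion [2]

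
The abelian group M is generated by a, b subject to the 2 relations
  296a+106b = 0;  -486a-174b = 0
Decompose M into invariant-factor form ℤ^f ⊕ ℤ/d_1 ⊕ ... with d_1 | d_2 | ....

Answer: M ≅ ℤ/2 ⊕ ℤ/6

Derivation:
rank_ℚ(R)=2; free=2−2=0
SNF(R) diag = [2, 6] → torsion [2, 6]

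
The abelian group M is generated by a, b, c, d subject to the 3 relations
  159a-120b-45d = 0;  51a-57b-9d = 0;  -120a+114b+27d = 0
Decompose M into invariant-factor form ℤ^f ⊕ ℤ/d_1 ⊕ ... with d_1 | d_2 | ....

Answer: M ≅ ℤ^1 ⊕ ℤ/3 ⊕ ℤ/9 ⊕ ℤ/9

Derivation:
rank_ℚ(R)=3; free=4−3=1
SNF(R) diag = [3, 9, 9] → torsion [3, 9, 9]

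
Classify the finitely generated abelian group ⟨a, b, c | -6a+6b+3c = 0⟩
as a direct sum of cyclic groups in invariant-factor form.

rank_ℚ(R)=1; free=3−1=2
SNF(R) diag = [3] → torsion [3]

Answer: M ≅ ℤ^2 ⊕ ℤ/3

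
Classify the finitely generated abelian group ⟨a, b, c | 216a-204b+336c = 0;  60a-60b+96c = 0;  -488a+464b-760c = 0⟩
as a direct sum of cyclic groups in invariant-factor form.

rank_ℚ(R)=3; free=3−3=0
SNF(R) diag = [4, 12, 24] → torsion [4, 12, 24]

Answer: M ≅ ℤ/4 ⊕ ℤ/12 ⊕ ℤ/24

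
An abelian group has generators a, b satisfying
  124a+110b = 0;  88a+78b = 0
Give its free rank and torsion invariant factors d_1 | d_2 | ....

rank_ℚ(R)=2; free=2−2=0
SNF(R) diag = [2, 4] → torsion [2, 4]

Answer: M ≅ ℤ/2 ⊕ ℤ/4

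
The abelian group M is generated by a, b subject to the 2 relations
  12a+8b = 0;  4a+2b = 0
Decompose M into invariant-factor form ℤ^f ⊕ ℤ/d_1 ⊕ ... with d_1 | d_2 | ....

Answer: M ≅ ℤ/2 ⊕ ℤ/4

Derivation:
rank_ℚ(R)=2; free=2−2=0
SNF(R) diag = [2, 4] → torsion [2, 4]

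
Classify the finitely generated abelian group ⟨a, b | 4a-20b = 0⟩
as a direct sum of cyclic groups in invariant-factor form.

Answer: M ≅ ℤ^1 ⊕ ℤ/4

Derivation:
rank_ℚ(R)=1; free=2−1=1
SNF(R) diag = [4] → torsion [4]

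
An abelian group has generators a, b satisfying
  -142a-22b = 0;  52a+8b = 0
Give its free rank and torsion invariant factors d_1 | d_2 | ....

Answer: M ≅ ℤ/2 ⊕ ℤ/4

Derivation:
rank_ℚ(R)=2; free=2−2=0
SNF(R) diag = [2, 4] → torsion [2, 4]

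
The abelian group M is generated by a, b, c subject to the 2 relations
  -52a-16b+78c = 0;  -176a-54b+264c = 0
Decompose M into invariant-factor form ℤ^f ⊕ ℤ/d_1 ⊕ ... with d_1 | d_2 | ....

rank_ℚ(R)=2; free=3−2=1
SNF(R) diag = [2, 2] → torsion [2, 2]

Answer: M ≅ ℤ^1 ⊕ ℤ/2 ⊕ ℤ/2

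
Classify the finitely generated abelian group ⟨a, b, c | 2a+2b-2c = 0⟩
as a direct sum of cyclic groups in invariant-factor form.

Answer: M ≅ ℤ^2 ⊕ ℤ/2

Derivation:
rank_ℚ(R)=1; free=3−1=2
SNF(R) diag = [2] → torsion [2]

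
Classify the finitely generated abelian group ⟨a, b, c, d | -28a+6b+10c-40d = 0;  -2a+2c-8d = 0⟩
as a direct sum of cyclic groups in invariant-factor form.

Answer: M ≅ ℤ^2 ⊕ ℤ/2 ⊕ ℤ/6

Derivation:
rank_ℚ(R)=2; free=4−2=2
SNF(R) diag = [2, 6] → torsion [2, 6]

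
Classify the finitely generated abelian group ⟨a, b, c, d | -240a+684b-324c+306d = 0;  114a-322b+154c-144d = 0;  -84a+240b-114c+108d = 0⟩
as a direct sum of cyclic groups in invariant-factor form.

Answer: M ≅ ℤ^1 ⊕ ℤ/2 ⊕ ℤ/6 ⊕ ℤ/18

Derivation:
rank_ℚ(R)=3; free=4−3=1
SNF(R) diag = [2, 6, 18] → torsion [2, 6, 18]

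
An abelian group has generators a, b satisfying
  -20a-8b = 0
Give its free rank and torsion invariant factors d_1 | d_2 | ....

Answer: M ≅ ℤ^1 ⊕ ℤ/4

Derivation:
rank_ℚ(R)=1; free=2−1=1
SNF(R) diag = [4] → torsion [4]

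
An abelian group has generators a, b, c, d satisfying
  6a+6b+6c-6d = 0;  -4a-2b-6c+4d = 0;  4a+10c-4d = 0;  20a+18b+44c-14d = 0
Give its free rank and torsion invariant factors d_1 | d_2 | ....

Answer: M ≅ ℤ/2 ⊕ ℤ/2 ⊕ ℤ/6 ⊕ ℤ/6

Derivation:
rank_ℚ(R)=4; free=4−4=0
SNF(R) diag = [2, 2, 6, 6] → torsion [2, 2, 6, 6]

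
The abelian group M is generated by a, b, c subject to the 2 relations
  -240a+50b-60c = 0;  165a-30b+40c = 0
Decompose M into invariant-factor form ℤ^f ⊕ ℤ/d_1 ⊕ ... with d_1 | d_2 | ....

rank_ℚ(R)=2; free=3−2=1
SNF(R) diag = [5, 10] → torsion [5, 10]

Answer: M ≅ ℤ^1 ⊕ ℤ/5 ⊕ ℤ/10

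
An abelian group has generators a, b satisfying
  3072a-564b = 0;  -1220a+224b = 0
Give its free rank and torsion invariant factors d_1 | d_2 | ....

Answer: M ≅ ℤ/4 ⊕ ℤ/12

Derivation:
rank_ℚ(R)=2; free=2−2=0
SNF(R) diag = [4, 12] → torsion [4, 12]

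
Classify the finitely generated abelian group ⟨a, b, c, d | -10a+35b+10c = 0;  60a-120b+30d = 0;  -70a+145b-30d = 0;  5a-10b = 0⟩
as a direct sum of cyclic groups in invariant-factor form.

Answer: M ≅ ℤ/5 ⊕ ℤ/5 ⊕ ℤ/10 ⊕ ℤ/30

Derivation:
rank_ℚ(R)=4; free=4−4=0
SNF(R) diag = [5, 5, 10, 30] → torsion [5, 5, 10, 30]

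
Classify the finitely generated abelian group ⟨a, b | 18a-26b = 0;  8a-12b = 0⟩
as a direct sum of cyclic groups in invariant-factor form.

Answer: M ≅ ℤ/2 ⊕ ℤ/4

Derivation:
rank_ℚ(R)=2; free=2−2=0
SNF(R) diag = [2, 4] → torsion [2, 4]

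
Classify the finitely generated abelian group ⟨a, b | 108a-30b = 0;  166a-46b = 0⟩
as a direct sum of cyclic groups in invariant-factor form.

Answer: M ≅ ℤ/2 ⊕ ℤ/6

Derivation:
rank_ℚ(R)=2; free=2−2=0
SNF(R) diag = [2, 6] → torsion [2, 6]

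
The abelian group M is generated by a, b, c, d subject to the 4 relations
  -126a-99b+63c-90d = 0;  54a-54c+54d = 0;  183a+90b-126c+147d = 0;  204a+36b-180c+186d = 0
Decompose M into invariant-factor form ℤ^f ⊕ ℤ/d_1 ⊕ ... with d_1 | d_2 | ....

Answer: M ≅ ℤ/3 ⊕ ℤ/9 ⊕ ℤ/18 ⊕ ℤ/54

Derivation:
rank_ℚ(R)=4; free=4−4=0
SNF(R) diag = [3, 9, 18, 54] → torsion [3, 9, 18, 54]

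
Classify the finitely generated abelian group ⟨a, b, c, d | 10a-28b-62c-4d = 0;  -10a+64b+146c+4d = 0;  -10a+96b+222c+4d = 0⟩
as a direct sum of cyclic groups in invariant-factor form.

rank_ℚ(R)=3; free=4−3=1
SNF(R) diag = [2, 4, 12] → torsion [2, 4, 12]

Answer: M ≅ ℤ^1 ⊕ ℤ/2 ⊕ ℤ/4 ⊕ ℤ/12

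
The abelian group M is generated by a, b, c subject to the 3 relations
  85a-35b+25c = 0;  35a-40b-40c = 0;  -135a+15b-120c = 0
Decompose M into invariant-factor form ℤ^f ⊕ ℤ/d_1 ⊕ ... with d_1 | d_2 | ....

rank_ℚ(R)=3; free=3−3=0
SNF(R) diag = [5, 15, 15] → torsion [5, 15, 15]

Answer: M ≅ ℤ/5 ⊕ ℤ/15 ⊕ ℤ/15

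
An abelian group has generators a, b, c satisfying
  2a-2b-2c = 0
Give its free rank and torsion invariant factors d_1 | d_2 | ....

Answer: M ≅ ℤ^2 ⊕ ℤ/2

Derivation:
rank_ℚ(R)=1; free=3−1=2
SNF(R) diag = [2] → torsion [2]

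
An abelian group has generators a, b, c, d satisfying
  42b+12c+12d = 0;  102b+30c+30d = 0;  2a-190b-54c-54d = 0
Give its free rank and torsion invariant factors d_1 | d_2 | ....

rank_ℚ(R)=3; free=4−3=1
SNF(R) diag = [2, 6, 6] → torsion [2, 6, 6]

Answer: M ≅ ℤ^1 ⊕ ℤ/2 ⊕ ℤ/6 ⊕ ℤ/6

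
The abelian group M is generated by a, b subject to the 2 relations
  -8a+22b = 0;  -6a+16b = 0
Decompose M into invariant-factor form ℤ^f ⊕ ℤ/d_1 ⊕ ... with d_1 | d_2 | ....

rank_ℚ(R)=2; free=2−2=0
SNF(R) diag = [2, 2] → torsion [2, 2]

Answer: M ≅ ℤ/2 ⊕ ℤ/2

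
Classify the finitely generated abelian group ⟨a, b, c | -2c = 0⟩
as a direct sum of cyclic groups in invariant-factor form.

rank_ℚ(R)=1; free=3−1=2
SNF(R) diag = [2] → torsion [2]

Answer: M ≅ ℤ^2 ⊕ ℤ/2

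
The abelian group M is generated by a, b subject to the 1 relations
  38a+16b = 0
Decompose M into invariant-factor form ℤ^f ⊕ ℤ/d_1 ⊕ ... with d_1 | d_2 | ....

rank_ℚ(R)=1; free=2−1=1
SNF(R) diag = [2] → torsion [2]

Answer: M ≅ ℤ^1 ⊕ ℤ/2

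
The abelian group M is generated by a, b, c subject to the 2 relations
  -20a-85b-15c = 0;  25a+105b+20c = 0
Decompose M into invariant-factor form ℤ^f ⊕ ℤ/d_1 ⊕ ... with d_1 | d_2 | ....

Answer: M ≅ ℤ^1 ⊕ ℤ/5 ⊕ ℤ/5

Derivation:
rank_ℚ(R)=2; free=3−2=1
SNF(R) diag = [5, 5] → torsion [5, 5]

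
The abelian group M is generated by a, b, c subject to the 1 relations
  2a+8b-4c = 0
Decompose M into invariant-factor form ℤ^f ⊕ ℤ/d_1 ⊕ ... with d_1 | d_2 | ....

rank_ℚ(R)=1; free=3−1=2
SNF(R) diag = [2] → torsion [2]

Answer: M ≅ ℤ^2 ⊕ ℤ/2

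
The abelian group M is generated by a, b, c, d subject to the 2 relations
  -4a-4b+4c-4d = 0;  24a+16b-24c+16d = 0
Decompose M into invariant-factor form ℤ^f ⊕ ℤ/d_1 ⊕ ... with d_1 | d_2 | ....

rank_ℚ(R)=2; free=4−2=2
SNF(R) diag = [4, 8] → torsion [4, 8]

Answer: M ≅ ℤ^2 ⊕ ℤ/4 ⊕ ℤ/8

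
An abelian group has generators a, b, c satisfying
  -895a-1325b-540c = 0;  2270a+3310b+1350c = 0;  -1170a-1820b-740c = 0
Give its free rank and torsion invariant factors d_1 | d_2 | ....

rank_ℚ(R)=3; free=3−3=0
SNF(R) diag = [5, 10, 30] → torsion [5, 10, 30]

Answer: M ≅ ℤ/5 ⊕ ℤ/10 ⊕ ℤ/30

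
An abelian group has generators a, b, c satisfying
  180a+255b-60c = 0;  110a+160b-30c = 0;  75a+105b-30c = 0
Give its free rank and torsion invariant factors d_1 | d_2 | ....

Answer: M ≅ ℤ/5 ⊕ ℤ/15 ⊕ ℤ/30

Derivation:
rank_ℚ(R)=3; free=3−3=0
SNF(R) diag = [5, 15, 30] → torsion [5, 15, 30]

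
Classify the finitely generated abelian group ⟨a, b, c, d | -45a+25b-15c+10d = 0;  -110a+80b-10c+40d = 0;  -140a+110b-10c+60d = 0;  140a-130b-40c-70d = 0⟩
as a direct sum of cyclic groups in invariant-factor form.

rank_ℚ(R)=4; free=4−4=0
SNF(R) diag = [5, 10, 10, 10] → torsion [5, 10, 10, 10]

Answer: M ≅ ℤ/5 ⊕ ℤ/10 ⊕ ℤ/10 ⊕ ℤ/10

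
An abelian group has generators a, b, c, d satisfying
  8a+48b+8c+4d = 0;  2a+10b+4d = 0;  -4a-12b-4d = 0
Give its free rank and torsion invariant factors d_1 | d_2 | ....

rank_ℚ(R)=3; free=4−3=1
SNF(R) diag = [2, 4, 8] → torsion [2, 4, 8]

Answer: M ≅ ℤ^1 ⊕ ℤ/2 ⊕ ℤ/4 ⊕ ℤ/8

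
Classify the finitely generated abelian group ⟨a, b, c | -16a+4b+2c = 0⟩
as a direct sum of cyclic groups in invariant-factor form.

rank_ℚ(R)=1; free=3−1=2
SNF(R) diag = [2] → torsion [2]

Answer: M ≅ ℤ^2 ⊕ ℤ/2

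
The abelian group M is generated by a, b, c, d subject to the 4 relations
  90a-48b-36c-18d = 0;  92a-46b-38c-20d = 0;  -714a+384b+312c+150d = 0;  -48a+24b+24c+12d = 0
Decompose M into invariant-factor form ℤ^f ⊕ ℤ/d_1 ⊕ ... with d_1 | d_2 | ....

Answer: M ≅ ℤ/2 ⊕ ℤ/6 ⊕ ℤ/12 ⊕ ℤ/12

Derivation:
rank_ℚ(R)=4; free=4−4=0
SNF(R) diag = [2, 6, 12, 12] → torsion [2, 6, 12, 12]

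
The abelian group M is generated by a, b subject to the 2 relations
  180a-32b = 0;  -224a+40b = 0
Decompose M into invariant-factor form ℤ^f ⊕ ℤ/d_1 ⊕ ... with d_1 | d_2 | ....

rank_ℚ(R)=2; free=2−2=0
SNF(R) diag = [4, 8] → torsion [4, 8]

Answer: M ≅ ℤ/4 ⊕ ℤ/8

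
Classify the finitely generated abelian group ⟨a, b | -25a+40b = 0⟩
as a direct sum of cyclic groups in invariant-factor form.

rank_ℚ(R)=1; free=2−1=1
SNF(R) diag = [5] → torsion [5]

Answer: M ≅ ℤ^1 ⊕ ℤ/5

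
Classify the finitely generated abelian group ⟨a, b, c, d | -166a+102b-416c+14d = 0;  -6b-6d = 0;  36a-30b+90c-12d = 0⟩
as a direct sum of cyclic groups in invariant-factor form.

Answer: M ≅ ℤ^1 ⊕ ℤ/2 ⊕ ℤ/6 ⊕ ℤ/18

Derivation:
rank_ℚ(R)=3; free=4−3=1
SNF(R) diag = [2, 6, 18] → torsion [2, 6, 18]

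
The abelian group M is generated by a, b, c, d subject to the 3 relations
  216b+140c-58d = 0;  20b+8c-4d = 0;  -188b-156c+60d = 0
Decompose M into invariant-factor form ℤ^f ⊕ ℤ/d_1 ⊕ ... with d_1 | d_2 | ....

rank_ℚ(R)=3; free=4−3=1
SNF(R) diag = [2, 4, 12] → torsion [2, 4, 12]

Answer: M ≅ ℤ^1 ⊕ ℤ/2 ⊕ ℤ/4 ⊕ ℤ/12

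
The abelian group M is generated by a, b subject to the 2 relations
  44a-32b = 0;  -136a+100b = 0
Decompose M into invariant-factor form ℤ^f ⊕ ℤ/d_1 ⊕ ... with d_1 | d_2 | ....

Answer: M ≅ ℤ/4 ⊕ ℤ/12

Derivation:
rank_ℚ(R)=2; free=2−2=0
SNF(R) diag = [4, 12] → torsion [4, 12]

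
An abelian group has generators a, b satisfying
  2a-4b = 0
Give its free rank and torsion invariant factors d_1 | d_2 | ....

rank_ℚ(R)=1; free=2−1=1
SNF(R) diag = [2] → torsion [2]

Answer: M ≅ ℤ^1 ⊕ ℤ/2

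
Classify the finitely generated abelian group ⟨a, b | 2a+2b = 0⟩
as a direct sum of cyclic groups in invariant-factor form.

Answer: M ≅ ℤ^1 ⊕ ℤ/2

Derivation:
rank_ℚ(R)=1; free=2−1=1
SNF(R) diag = [2] → torsion [2]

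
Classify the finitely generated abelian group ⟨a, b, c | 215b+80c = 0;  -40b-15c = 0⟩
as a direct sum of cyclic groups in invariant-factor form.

Answer: M ≅ ℤ^1 ⊕ ℤ/5 ⊕ ℤ/5

Derivation:
rank_ℚ(R)=2; free=3−2=1
SNF(R) diag = [5, 5] → torsion [5, 5]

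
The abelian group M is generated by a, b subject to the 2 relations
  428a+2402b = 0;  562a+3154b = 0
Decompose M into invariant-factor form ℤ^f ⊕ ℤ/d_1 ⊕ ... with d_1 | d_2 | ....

rank_ℚ(R)=2; free=2−2=0
SNF(R) diag = [2, 6] → torsion [2, 6]

Answer: M ≅ ℤ/2 ⊕ ℤ/6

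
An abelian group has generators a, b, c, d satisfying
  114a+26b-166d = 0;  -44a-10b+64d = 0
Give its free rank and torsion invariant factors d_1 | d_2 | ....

Answer: M ≅ ℤ^2 ⊕ ℤ/2 ⊕ ℤ/2

Derivation:
rank_ℚ(R)=2; free=4−2=2
SNF(R) diag = [2, 2] → torsion [2, 2]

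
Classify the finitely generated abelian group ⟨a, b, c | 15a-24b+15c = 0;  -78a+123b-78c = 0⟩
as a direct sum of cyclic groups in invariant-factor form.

rank_ℚ(R)=2; free=3−2=1
SNF(R) diag = [3, 9] → torsion [3, 9]

Answer: M ≅ ℤ^1 ⊕ ℤ/3 ⊕ ℤ/9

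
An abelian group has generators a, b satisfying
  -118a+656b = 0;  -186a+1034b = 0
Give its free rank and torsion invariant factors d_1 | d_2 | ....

rank_ℚ(R)=2; free=2−2=0
SNF(R) diag = [2, 2] → torsion [2, 2]

Answer: M ≅ ℤ/2 ⊕ ℤ/2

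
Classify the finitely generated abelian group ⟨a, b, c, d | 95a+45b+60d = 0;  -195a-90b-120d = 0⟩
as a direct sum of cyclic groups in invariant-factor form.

rank_ℚ(R)=2; free=4−2=2
SNF(R) diag = [5, 15] → torsion [5, 15]

Answer: M ≅ ℤ^2 ⊕ ℤ/5 ⊕ ℤ/15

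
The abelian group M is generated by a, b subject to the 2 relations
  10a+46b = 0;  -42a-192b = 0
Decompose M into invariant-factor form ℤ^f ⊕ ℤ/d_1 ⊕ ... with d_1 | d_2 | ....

rank_ℚ(R)=2; free=2−2=0
SNF(R) diag = [2, 6] → torsion [2, 6]

Answer: M ≅ ℤ/2 ⊕ ℤ/6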